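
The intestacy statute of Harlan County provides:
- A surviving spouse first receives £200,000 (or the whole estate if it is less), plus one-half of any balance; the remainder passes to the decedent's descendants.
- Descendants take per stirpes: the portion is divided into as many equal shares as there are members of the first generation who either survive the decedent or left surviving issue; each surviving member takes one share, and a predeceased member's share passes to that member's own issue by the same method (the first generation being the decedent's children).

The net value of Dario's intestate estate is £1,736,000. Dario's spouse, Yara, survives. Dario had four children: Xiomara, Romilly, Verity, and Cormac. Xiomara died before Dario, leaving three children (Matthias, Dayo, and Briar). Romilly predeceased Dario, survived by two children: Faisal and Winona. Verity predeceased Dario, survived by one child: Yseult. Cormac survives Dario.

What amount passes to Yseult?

Yara first takes £200,000, leaving a balance of £1,536,000. Yara then takes one-half of the balance (£768,000), for a total of £968,000. The remaining £768,000 passes to the descendants.
The descendants' portion (£768,000) is divided into 4 shares of £192,000: Cormac takes £192,000; Xiomara's £192,000 share passes to Xiomara's issue; Romilly's £192,000 share passes to Romilly's issue; Verity's £192,000 share passes to Verity's issue.
Xiomara's share (£192,000) is divided into 3 shares of £64,000: Matthias, Dayo, and Briar each take £64,000.
Romilly's share (£192,000) is divided into 2 shares of £96,000: Faisal and Winona each take £96,000.
Verity's share (£192,000) passes entirely to Yseult.

Yseult receives £192,000.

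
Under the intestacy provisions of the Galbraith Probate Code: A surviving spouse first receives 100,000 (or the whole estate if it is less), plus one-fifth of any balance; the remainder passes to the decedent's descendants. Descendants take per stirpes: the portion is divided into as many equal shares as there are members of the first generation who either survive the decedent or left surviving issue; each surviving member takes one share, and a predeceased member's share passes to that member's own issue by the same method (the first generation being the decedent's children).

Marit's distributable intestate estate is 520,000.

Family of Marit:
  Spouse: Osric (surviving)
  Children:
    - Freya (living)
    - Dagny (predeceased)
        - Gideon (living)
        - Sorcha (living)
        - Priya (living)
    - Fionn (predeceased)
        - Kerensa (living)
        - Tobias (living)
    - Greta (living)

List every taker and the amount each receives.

Osric: 184,000; Freya: 84,000; Gideon: 28,000; Sorcha: 28,000; Priya: 28,000; Kerensa: 42,000; Tobias: 42,000; Greta: 84,000

Osric first takes 100,000, leaving a balance of 420,000. Osric then takes one-fifth of the balance (84,000), for a total of 184,000. The remaining 336,000 passes to the descendants.
The descendants' portion (336,000) is divided into 4 shares of 84,000: Freya and Greta each take 84,000; Dagny's 84,000 share passes to Dagny's issue; Fionn's 84,000 share passes to Fionn's issue.
Dagny's share (84,000) is divided into 3 shares of 28,000: Gideon, Sorcha, and Priya each take 28,000.
Fionn's share (84,000) is divided into 2 shares of 42,000: Kerensa and Tobias each take 42,000.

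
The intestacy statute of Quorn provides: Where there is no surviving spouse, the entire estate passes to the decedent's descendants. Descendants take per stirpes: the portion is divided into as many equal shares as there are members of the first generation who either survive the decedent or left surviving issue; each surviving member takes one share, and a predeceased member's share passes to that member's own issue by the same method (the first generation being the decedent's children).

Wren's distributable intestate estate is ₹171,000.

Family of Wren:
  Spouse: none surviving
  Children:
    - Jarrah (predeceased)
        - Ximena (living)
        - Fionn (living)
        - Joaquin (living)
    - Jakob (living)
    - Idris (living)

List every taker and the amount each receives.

The entire ₹171,000 passes to the descendants.
That amount (₹171,000) is divided into 3 shares of ₹57,000: Jakob and Idris each take ₹57,000; Jarrah's ₹57,000 share passes to Jarrah's issue.
Jarrah's share (₹57,000) is divided into 3 shares of ₹19,000: Ximena, Fionn, and Joaquin each take ₹19,000.

Ximena: ₹19,000; Fionn: ₹19,000; Joaquin: ₹19,000; Jakob: ₹57,000; Idris: ₹57,000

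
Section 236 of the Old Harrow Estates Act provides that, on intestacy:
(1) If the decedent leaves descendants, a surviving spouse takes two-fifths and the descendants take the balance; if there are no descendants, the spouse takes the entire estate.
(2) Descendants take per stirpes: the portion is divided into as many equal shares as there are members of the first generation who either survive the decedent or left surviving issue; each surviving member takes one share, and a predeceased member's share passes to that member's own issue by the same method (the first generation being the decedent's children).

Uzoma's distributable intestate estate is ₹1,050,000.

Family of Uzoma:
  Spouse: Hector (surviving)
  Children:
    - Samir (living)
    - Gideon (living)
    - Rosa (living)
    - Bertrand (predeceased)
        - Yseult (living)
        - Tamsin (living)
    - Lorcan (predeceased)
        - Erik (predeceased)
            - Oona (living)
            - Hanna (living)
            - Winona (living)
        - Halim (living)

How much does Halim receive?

Halim receives ₹63,000.

Hector takes two-fifths of ₹1,050,000 = ₹420,000. The remaining ₹630,000 passes to the descendants.
The descendants' portion (₹630,000) is divided into 5 shares of ₹126,000: Samir, Gideon, and Rosa each take ₹126,000; Bertrand's ₹126,000 share passes to Bertrand's issue; Lorcan's ₹126,000 share passes to Lorcan's issue.
Bertrand's share (₹126,000) is divided into 2 shares of ₹63,000: Yseult and Tamsin each take ₹63,000.
Lorcan's share (₹126,000) is divided into 2 shares of ₹63,000: Halim takes ₹63,000; Erik's ₹63,000 share passes to Erik's issue.
Erik's share (₹63,000) is divided into 3 shares of ₹21,000: Oona, Hanna, and Winona each take ₹21,000.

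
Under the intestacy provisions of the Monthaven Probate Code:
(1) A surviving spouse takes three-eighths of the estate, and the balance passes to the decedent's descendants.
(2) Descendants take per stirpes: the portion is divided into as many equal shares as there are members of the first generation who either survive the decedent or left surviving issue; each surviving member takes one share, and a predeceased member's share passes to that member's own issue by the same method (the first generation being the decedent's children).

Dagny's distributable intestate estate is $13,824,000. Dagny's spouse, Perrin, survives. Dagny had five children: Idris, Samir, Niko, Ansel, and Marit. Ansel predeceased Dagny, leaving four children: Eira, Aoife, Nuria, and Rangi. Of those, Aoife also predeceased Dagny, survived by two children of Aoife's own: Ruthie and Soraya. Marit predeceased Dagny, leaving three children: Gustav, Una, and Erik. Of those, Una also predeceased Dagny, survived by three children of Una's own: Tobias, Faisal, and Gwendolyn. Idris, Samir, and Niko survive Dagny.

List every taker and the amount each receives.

Perrin: $5,184,000; Idris: $1,728,000; Samir: $1,728,000; Niko: $1,728,000; Eira: $432,000; Ruthie: $216,000; Soraya: $216,000; Nuria: $432,000; Rangi: $432,000; Gustav: $576,000; Tobias: $192,000; Faisal: $192,000; Gwendolyn: $192,000; Erik: $576,000

Perrin takes three-eighths of $13,824,000 = $5,184,000. The remaining $8,640,000 passes to the descendants.
The descendants' portion ($8,640,000) is divided into 5 shares of $1,728,000: Idris, Samir, and Niko each take $1,728,000; Ansel's $1,728,000 share passes to Ansel's issue; Marit's $1,728,000 share passes to Marit's issue.
Ansel's share ($1,728,000) is divided into 4 shares of $432,000: Eira, Nuria, and Rangi each take $432,000; Aoife's $432,000 share passes to Aoife's issue.
Aoife's share ($432,000) is divided into 2 shares of $216,000: Ruthie and Soraya each take $216,000.
Marit's share ($1,728,000) is divided into 3 shares of $576,000: Gustav and Erik each take $576,000; Una's $576,000 share passes to Una's issue.
Una's share ($576,000) is divided into 3 shares of $192,000: Tobias, Faisal, and Gwendolyn each take $192,000.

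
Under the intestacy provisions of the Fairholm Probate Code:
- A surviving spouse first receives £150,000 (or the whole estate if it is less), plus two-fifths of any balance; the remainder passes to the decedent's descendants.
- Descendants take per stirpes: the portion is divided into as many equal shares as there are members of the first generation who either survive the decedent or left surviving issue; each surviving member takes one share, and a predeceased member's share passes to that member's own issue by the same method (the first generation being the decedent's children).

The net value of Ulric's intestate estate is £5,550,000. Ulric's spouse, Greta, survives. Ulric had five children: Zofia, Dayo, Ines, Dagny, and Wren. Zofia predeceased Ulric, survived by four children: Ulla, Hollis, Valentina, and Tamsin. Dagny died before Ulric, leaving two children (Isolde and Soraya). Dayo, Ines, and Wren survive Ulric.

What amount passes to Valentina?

Greta first takes £150,000, leaving a balance of £5,400,000. Greta then takes two-fifths of the balance (£2,160,000), for a total of £2,310,000. The remaining £3,240,000 passes to the descendants.
The descendants' portion (£3,240,000) is divided into 5 shares of £648,000: Dayo, Ines, and Wren each take £648,000; Zofia's £648,000 share passes to Zofia's issue; Dagny's £648,000 share passes to Dagny's issue.
Zofia's share (£648,000) is divided into 4 shares of £162,000: Ulla, Hollis, Valentina, and Tamsin each take £162,000.
Dagny's share (£648,000) is divided into 2 shares of £324,000: Isolde and Soraya each take £324,000.

Valentina receives £162,000.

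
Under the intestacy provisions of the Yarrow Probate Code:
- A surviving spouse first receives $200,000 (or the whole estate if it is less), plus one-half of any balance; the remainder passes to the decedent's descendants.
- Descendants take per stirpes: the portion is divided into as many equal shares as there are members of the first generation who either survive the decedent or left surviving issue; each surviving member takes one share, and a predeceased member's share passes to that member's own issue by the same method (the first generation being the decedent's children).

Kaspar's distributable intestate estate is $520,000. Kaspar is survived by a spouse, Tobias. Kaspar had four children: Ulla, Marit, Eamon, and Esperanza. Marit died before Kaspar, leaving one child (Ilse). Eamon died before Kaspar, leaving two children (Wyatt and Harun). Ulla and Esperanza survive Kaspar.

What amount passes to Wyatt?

Wyatt receives $20,000.

Tobias first takes $200,000, leaving a balance of $320,000. Tobias then takes one-half of the balance ($160,000), for a total of $360,000. The remaining $160,000 passes to the descendants.
The descendants' portion ($160,000) is divided into 4 shares of $40,000: Ulla and Esperanza each take $40,000; Marit's $40,000 share passes to Marit's issue; Eamon's $40,000 share passes to Eamon's issue.
Marit's share ($40,000) passes entirely to Ilse.
Eamon's share ($40,000) is divided into 2 shares of $20,000: Wyatt and Harun each take $20,000.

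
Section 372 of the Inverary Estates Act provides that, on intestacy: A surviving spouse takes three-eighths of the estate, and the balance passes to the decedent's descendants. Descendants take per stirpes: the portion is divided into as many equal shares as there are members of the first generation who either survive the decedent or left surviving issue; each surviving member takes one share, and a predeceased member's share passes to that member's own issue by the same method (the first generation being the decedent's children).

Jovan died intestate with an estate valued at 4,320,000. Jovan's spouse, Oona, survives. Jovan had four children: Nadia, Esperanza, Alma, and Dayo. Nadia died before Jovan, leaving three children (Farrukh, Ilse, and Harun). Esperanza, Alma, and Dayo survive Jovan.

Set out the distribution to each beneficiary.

Oona takes three-eighths of 4,320,000 = 1,620,000. The remaining 2,700,000 passes to the descendants.
The descendants' portion (2,700,000) is divided into 4 shares of 675,000: Esperanza, Alma, and Dayo each take 675,000; Nadia's 675,000 share passes to Nadia's issue.
Nadia's share (675,000) is divided into 3 shares of 225,000: Farrukh, Ilse, and Harun each take 225,000.

Oona: 1,620,000; Farrukh: 225,000; Ilse: 225,000; Harun: 225,000; Esperanza: 675,000; Alma: 675,000; Dayo: 675,000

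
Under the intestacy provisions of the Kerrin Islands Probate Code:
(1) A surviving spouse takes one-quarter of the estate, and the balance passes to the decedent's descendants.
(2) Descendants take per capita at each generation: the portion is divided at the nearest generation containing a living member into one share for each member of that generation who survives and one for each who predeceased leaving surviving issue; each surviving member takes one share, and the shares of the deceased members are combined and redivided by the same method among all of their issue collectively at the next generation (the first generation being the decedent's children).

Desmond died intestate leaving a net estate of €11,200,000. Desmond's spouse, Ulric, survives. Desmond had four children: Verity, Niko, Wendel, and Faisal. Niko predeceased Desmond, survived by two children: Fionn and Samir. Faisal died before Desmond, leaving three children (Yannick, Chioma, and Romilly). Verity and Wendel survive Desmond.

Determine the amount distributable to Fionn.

Fionn receives €840,000.

Ulric takes one-quarter of €11,200,000 = €2,800,000. The remaining €8,400,000 passes to the descendants.
The descendants' portion (€8,400,000) is divided at the children's generation into 4 shares of €2,100,000. Verity and Wendel each take €2,100,000. The 2 shares of the deceased (Niko and Faisal) are combined into a pool of €4,200,000.
That pool (€4,200,000) is divided at the grandchildren's generation equally among Fionn, Samir, Yannick, Chioma, and Romilly: €840,000 each.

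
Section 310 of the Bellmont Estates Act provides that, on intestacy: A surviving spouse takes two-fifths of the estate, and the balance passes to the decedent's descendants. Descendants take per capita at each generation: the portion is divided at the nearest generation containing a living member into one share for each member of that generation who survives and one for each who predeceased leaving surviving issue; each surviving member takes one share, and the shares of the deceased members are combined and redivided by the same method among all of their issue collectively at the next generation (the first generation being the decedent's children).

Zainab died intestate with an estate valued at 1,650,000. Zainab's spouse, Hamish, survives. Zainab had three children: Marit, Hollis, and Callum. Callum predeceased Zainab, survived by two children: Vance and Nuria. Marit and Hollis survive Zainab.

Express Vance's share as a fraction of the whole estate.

Hamish takes two-fifths of 1,650,000 = 660,000. The remaining 990,000 passes to the descendants.
The descendants' portion (990,000) is divided at the children's generation into 3 shares of 330,000. Marit and Hollis each take 330,000. The remaining share for the deceased Callum (330,000) is carried to the next generation.
That pool (330,000) is divided at the grandchildren's generation equally among Vance and Nuria: 165,000 each.

Vance receives 1/10 of the estate.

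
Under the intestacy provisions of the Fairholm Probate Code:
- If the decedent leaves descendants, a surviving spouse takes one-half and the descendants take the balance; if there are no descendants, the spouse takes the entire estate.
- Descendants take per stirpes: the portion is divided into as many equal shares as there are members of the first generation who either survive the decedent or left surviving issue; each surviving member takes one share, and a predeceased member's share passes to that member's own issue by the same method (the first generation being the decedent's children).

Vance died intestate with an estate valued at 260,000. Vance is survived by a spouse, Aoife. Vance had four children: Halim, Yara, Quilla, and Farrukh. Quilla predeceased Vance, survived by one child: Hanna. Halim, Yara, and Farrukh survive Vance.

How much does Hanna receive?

Hanna receives 32,500.

Aoife takes one-half of 260,000 = 130,000. The remaining 130,000 passes to the descendants.
The descendants' portion (130,000) is divided into 4 shares of 32,500: Halim, Yara, and Farrukh each take 32,500; Quilla's 32,500 share passes to Quilla's issue.
Quilla's share (32,500) passes entirely to Hanna.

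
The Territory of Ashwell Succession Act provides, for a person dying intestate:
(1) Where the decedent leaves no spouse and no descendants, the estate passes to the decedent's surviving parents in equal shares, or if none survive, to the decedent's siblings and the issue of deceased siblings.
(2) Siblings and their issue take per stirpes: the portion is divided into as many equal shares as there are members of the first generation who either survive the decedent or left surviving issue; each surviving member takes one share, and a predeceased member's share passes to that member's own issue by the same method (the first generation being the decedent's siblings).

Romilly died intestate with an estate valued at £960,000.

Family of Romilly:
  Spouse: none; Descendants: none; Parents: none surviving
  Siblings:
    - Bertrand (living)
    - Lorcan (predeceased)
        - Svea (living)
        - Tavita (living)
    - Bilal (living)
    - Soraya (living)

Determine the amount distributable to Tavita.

Tavita receives £120,000.

The entire £960,000 passes to the siblings and their issue.
That amount (£960,000) is divided into 4 shares of £240,000: Bertrand, Bilal, and Soraya each take £240,000; Lorcan's £240,000 share passes to Lorcan's issue.
Lorcan's share (£240,000) is divided into 2 shares of £120,000: Svea and Tavita each take £120,000.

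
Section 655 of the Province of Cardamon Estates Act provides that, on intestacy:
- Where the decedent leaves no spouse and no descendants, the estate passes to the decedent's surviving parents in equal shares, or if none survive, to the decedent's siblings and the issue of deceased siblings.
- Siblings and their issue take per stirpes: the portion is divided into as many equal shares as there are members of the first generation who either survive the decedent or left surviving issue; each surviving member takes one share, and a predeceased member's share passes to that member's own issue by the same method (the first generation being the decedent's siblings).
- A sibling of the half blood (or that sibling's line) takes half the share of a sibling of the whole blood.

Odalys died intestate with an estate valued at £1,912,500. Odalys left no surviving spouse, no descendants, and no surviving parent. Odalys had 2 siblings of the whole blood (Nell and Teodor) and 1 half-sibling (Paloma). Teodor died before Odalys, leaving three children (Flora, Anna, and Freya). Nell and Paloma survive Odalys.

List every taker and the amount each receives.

The entire £1,912,500 passes to the siblings and their issue.
Counting each half-blood sibling's line as half a unit, there are 5/2 units in £1,912,500, so one unit is £765,000. Whole-blood lines (Nell and Teodor) take £765,000 each; half-blood lines (Paloma) take £382,500 each.
Teodor's share (£765,000) is divided into 3 shares of £255,000: Flora, Anna, and Freya each take £255,000.

Nell: £765,000; Paloma: £382,500; Flora: £255,000; Anna: £255,000; Freya: £255,000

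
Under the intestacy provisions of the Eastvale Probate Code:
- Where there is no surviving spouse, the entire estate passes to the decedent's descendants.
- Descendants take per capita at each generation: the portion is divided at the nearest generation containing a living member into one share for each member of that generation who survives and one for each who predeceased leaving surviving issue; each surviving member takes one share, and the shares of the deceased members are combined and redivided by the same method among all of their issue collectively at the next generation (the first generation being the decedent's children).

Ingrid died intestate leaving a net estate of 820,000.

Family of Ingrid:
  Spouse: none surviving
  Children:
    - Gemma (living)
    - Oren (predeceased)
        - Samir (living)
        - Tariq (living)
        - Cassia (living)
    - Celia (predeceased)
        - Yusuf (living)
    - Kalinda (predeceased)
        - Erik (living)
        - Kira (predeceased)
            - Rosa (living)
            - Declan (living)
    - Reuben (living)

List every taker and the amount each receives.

The entire 820,000 passes to the descendants.
That amount (820,000) is divided at the children's generation into 5 shares of 164,000. Gemma and Reuben each take 164,000. The 3 shares of the deceased (Oren, Celia, and Kalinda) are combined into a pool of 492,000.
That pool (492,000) is divided at the grandchildren's generation into 6 shares of 82,000. Samir, Tariq, Cassia, Yusuf, and Erik each take 82,000. The remaining share for the deceased Kira (82,000) is carried to the next generation.
That pool (82,000) is divided at the great-grandchildren's generation equally among Rosa and Declan: 41,000 each.

Gemma: 164,000; Samir: 82,000; Tariq: 82,000; Cassia: 82,000; Yusuf: 82,000; Erik: 82,000; Rosa: 41,000; Declan: 41,000; Reuben: 164,000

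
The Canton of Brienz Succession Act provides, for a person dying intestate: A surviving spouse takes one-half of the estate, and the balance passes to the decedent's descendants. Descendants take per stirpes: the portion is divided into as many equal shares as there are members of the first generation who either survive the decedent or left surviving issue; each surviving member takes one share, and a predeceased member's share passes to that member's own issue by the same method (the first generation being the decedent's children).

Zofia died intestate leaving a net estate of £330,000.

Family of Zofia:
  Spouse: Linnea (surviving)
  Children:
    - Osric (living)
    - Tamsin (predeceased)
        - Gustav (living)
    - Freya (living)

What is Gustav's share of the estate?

Linnea takes one-half of £330,000 = £165,000. The remaining £165,000 passes to the descendants.
The descendants' portion (£165,000) is divided into 3 shares of £55,000: Osric and Freya each take £55,000; Tamsin's £55,000 share passes to Tamsin's issue.
Tamsin's share (£55,000) passes entirely to Gustav.

Gustav receives £55,000.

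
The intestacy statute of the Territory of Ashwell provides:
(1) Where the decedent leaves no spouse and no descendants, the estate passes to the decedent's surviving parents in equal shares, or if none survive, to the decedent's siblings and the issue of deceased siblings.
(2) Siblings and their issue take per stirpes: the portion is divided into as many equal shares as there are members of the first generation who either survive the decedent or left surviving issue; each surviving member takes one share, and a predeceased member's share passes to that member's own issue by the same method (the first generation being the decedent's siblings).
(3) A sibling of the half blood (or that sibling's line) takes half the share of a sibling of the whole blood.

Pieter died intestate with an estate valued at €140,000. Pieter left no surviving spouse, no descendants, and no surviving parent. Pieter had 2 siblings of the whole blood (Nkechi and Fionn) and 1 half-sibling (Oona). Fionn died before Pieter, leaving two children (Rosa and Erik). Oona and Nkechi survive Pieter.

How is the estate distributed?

The entire €140,000 passes to the siblings and their issue.
Counting each half-blood sibling's line as half a unit, there are 5/2 units in €140,000, so one unit is €56,000. Whole-blood lines (Nkechi and Fionn) take €56,000 each; half-blood lines (Oona) take €28,000 each.
Fionn's share (€56,000) is divided into 2 shares of €28,000: Rosa and Erik each take €28,000.

Oona: €28,000; Nkechi: €56,000; Rosa: €28,000; Erik: €28,000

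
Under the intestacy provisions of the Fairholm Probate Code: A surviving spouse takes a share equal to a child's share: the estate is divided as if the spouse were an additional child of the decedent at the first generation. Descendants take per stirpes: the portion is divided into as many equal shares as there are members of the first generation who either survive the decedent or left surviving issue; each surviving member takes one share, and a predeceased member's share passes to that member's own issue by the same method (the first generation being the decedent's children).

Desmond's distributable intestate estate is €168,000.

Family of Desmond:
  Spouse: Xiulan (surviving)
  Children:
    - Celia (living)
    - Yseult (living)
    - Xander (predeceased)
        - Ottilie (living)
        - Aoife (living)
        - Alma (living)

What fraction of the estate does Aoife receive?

Aoife receives 1/12 of the estate.

The spouse counts as an additional share at the children's level, so there are 4 primary shares of €42,000. Xiulan takes one such share (€42,000).
The children's combined portion (€126,000) is divided into 3 shares of €42,000: Celia and Yseult each take €42,000; Xander's €42,000 share passes to Xander's issue.
Xander's share (€42,000) is divided into 3 shares of €14,000: Ottilie, Aoife, and Alma each take €14,000.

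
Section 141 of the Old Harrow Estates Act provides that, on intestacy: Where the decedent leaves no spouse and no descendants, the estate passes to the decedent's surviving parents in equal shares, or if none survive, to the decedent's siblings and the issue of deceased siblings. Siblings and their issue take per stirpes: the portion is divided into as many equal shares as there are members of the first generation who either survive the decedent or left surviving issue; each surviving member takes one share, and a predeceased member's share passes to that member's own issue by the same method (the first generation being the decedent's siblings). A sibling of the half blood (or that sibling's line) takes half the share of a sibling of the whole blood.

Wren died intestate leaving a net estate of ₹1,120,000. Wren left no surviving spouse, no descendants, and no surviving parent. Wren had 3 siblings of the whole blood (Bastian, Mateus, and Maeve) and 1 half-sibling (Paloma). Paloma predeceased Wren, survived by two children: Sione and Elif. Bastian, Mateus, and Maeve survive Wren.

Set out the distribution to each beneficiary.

Bastian: ₹320,000; Mateus: ₹320,000; Sione: ₹80,000; Elif: ₹80,000; Maeve: ₹320,000

The entire ₹1,120,000 passes to the siblings and their issue.
Counting each half-blood sibling's line as half a unit, there are 7/2 units in ₹1,120,000, so one unit is ₹320,000. Whole-blood lines (Bastian, Mateus, and Maeve) take ₹320,000 each; half-blood lines (Paloma) take ₹160,000 each.
Paloma's share (₹160,000) is divided into 2 shares of ₹80,000: Sione and Elif each take ₹80,000.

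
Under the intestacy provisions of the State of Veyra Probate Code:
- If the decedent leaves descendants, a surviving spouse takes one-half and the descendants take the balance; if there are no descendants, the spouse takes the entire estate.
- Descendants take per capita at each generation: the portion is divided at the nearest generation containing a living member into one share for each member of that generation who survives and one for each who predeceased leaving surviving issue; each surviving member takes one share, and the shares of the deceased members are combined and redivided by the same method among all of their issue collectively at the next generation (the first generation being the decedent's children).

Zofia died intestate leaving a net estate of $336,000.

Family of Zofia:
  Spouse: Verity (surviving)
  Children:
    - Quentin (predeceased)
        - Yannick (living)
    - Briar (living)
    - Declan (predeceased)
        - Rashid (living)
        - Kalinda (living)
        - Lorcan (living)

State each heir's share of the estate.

Verity takes one-half of $336,000 = $168,000. The remaining $168,000 passes to the descendants.
The descendants' portion ($168,000) is divided at the children's generation into 3 shares of $56,000. Briar takes $56,000. The 2 shares of the deceased (Quentin and Declan) are combined into a pool of $112,000.
That pool ($112,000) is divided at the grandchildren's generation equally among Yannick, Rashid, Kalinda, and Lorcan: $28,000 each.

Verity: $168,000; Yannick: $28,000; Briar: $56,000; Rashid: $28,000; Kalinda: $28,000; Lorcan: $28,000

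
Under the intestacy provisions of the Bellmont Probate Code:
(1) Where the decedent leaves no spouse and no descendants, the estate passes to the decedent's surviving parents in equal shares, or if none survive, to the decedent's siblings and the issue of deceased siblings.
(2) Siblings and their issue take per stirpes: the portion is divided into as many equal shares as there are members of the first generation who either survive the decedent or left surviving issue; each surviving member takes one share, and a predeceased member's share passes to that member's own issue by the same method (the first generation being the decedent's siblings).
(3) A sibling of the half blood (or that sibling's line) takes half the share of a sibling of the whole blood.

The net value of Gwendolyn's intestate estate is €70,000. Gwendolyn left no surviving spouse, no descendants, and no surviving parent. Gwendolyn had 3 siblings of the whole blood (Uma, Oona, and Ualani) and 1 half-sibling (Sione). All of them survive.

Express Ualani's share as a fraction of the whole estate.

The entire €70,000 passes to the siblings and their issue.
Counting each half-blood sibling's line as half a unit, there are 7/2 units in €70,000, so one unit is €20,000. Whole-blood lines (Uma, Oona, and Ualani) take €20,000 each; half-blood lines (Sione) take €10,000 each.

Ualani receives 2/7 of the estate.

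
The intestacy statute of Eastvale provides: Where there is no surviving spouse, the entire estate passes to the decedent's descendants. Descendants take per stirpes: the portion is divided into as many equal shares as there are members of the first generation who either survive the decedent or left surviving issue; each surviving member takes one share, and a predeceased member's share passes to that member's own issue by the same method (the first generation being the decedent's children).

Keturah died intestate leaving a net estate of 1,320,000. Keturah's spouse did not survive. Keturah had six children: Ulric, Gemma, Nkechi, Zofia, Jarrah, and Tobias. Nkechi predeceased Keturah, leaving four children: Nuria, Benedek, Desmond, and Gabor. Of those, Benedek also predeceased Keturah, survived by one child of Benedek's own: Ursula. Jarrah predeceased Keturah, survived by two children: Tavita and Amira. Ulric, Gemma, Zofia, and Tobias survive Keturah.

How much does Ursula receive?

Ursula receives 55,000.

The entire 1,320,000 passes to the descendants.
That amount (1,320,000) is divided into 6 shares of 220,000: Ulric, Gemma, Zofia, and Tobias each take 220,000; Nkechi's 220,000 share passes to Nkechi's issue; Jarrah's 220,000 share passes to Jarrah's issue.
Nkechi's share (220,000) is divided into 4 shares of 55,000: Nuria, Desmond, and Gabor each take 55,000; Benedek's 55,000 share passes to Benedek's issue.
Benedek's share (55,000) passes entirely to Ursula.
Jarrah's share (220,000) is divided into 2 shares of 110,000: Tavita and Amira each take 110,000.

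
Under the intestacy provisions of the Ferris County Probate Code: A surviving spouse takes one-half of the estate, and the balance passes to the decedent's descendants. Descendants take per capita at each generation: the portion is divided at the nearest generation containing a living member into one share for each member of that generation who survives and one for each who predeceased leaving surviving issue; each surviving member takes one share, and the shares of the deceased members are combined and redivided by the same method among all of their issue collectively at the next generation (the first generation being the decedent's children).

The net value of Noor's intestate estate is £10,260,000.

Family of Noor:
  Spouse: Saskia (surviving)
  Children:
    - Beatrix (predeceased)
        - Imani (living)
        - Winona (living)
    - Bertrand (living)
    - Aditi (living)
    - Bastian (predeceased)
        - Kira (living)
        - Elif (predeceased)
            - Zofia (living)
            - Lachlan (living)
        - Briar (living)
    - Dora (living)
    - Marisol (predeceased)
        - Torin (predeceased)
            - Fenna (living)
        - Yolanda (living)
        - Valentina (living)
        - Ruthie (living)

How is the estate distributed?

Saskia takes one-half of £10,260,000 = £5,130,000. The remaining £5,130,000 passes to the descendants.
The descendants' portion (£5,130,000) is divided at the children's generation into 6 shares of £855,000. Bertrand, Aditi, and Dora each take £855,000. The 3 shares of the deceased (Beatrix, Bastian, and Marisol) are combined into a pool of £2,565,000.
That pool (£2,565,000) is divided at the grandchildren's generation into 9 shares of £285,000. Imani, Winona, Kira, Briar, Yolanda, Valentina, and Ruthie each take £285,000. The 2 shares of the deceased (Elif and Torin) are combined into a pool of £570,000.
That pool (£570,000) is divided at the great-grandchildren's generation equally among Zofia, Lachlan, and Fenna: £190,000 each.

Saskia: £5,130,000; Imani: £285,000; Winona: £285,000; Bertrand: £855,000; Aditi: £855,000; Kira: £285,000; Zofia: £190,000; Lachlan: £190,000; Briar: £285,000; Dora: £855,000; Fenna: £190,000; Yolanda: £285,000; Valentina: £285,000; Ruthie: £285,000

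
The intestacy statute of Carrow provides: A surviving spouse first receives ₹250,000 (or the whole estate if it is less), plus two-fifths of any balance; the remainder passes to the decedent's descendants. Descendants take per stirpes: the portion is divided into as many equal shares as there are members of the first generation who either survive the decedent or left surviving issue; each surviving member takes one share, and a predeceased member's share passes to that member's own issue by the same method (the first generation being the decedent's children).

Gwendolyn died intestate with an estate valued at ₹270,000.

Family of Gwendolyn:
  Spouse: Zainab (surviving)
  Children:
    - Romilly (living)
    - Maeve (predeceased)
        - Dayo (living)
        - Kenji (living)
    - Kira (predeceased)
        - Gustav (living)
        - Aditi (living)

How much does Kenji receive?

Zainab first takes ₹250,000, leaving a balance of ₹20,000. Zainab then takes two-fifths of the balance (₹8,000), for a total of ₹258,000. The remaining ₹12,000 passes to the descendants.
The descendants' portion (₹12,000) is divided into 3 shares of ₹4,000: Romilly takes ₹4,000; Maeve's ₹4,000 share passes to Maeve's issue; Kira's ₹4,000 share passes to Kira's issue.
Maeve's share (₹4,000) is divided into 2 shares of ₹2,000: Dayo and Kenji each take ₹2,000.
Kira's share (₹4,000) is divided into 2 shares of ₹2,000: Gustav and Aditi each take ₹2,000.

Kenji receives ₹2,000.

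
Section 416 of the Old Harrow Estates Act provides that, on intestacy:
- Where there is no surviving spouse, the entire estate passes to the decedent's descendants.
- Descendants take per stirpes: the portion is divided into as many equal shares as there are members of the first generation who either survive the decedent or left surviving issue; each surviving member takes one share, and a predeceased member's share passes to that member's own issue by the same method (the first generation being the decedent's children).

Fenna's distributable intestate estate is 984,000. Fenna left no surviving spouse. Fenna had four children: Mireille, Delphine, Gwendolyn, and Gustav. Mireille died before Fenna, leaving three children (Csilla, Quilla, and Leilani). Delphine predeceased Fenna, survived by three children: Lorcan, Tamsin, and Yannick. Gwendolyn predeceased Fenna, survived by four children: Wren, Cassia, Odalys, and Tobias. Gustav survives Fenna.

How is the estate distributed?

The entire 984,000 passes to the descendants.
That amount (984,000) is divided into 4 shares of 246,000: Gustav takes 246,000; Mireille's 246,000 share passes to Mireille's issue; Delphine's 246,000 share passes to Delphine's issue; Gwendolyn's 246,000 share passes to Gwendolyn's issue.
Mireille's share (246,000) is divided into 3 shares of 82,000: Csilla, Quilla, and Leilani each take 82,000.
Delphine's share (246,000) is divided into 3 shares of 82,000: Lorcan, Tamsin, and Yannick each take 82,000.
Gwendolyn's share (246,000) is divided into 4 shares of 61,500: Wren, Cassia, Odalys, and Tobias each take 61,500.

Csilla: 82,000; Quilla: 82,000; Leilani: 82,000; Lorcan: 82,000; Tamsin: 82,000; Yannick: 82,000; Wren: 61,500; Cassia: 61,500; Odalys: 61,500; Tobias: 61,500; Gustav: 246,000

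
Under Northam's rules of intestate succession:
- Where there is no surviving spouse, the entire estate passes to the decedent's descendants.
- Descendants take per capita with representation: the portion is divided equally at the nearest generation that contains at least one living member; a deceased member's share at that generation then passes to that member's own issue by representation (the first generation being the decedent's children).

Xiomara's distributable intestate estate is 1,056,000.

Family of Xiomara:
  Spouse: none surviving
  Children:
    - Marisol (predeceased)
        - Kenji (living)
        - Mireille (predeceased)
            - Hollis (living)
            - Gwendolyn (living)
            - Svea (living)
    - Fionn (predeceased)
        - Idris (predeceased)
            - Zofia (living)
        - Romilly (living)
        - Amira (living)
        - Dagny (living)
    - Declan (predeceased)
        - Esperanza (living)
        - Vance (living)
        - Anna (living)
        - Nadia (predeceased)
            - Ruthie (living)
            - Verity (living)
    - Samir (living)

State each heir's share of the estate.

Kenji: 132,000; Hollis: 44,000; Gwendolyn: 44,000; Svea: 44,000; Zofia: 66,000; Romilly: 66,000; Amira: 66,000; Dagny: 66,000; Esperanza: 66,000; Vance: 66,000; Anna: 66,000; Ruthie: 33,000; Verity: 33,000; Samir: 264,000

The entire 1,056,000 passes to the descendants.
That amount (1,056,000) is divided into 4 shares of 264,000: Samir takes 264,000; Marisol's 264,000 share passes to Marisol's issue; Fionn's 264,000 share passes to Fionn's issue; Declan's 264,000 share passes to Declan's issue.
Marisol's share (264,000) is divided into 2 shares of 132,000: Kenji takes 132,000; Mireille's 132,000 share passes to Mireille's issue.
Mireille's share (132,000) is divided into 3 shares of 44,000: Hollis, Gwendolyn, and Svea each take 44,000.
Fionn's share (264,000) is divided into 4 shares of 66,000: Romilly, Amira, and Dagny each take 66,000; Idris's 66,000 share passes to Idris's issue.
Idris's share (66,000) passes entirely to Zofia.
Declan's share (264,000) is divided into 4 shares of 66,000: Esperanza, Vance, and Anna each take 66,000; Nadia's 66,000 share passes to Nadia's issue.
Nadia's share (66,000) is divided into 2 shares of 33,000: Ruthie and Verity each take 33,000.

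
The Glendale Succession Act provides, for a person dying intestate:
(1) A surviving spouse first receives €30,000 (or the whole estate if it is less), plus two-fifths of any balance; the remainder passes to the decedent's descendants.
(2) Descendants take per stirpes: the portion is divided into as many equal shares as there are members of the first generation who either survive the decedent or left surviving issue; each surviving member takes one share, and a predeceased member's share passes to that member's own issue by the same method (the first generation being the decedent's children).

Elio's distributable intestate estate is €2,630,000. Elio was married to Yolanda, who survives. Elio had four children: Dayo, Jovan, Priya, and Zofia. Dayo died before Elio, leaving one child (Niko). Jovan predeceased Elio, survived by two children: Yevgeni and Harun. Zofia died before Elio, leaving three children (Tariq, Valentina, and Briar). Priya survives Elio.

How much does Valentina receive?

Valentina receives €130,000.

Yolanda first takes €30,000, leaving a balance of €2,600,000. Yolanda then takes two-fifths of the balance (€1,040,000), for a total of €1,070,000. The remaining €1,560,000 passes to the descendants.
The descendants' portion (€1,560,000) is divided into 4 shares of €390,000: Priya takes €390,000; Dayo's €390,000 share passes to Dayo's issue; Jovan's €390,000 share passes to Jovan's issue; Zofia's €390,000 share passes to Zofia's issue.
Dayo's share (€390,000) passes entirely to Niko.
Jovan's share (€390,000) is divided into 2 shares of €195,000: Yevgeni and Harun each take €195,000.
Zofia's share (€390,000) is divided into 3 shares of €130,000: Tariq, Valentina, and Briar each take €130,000.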